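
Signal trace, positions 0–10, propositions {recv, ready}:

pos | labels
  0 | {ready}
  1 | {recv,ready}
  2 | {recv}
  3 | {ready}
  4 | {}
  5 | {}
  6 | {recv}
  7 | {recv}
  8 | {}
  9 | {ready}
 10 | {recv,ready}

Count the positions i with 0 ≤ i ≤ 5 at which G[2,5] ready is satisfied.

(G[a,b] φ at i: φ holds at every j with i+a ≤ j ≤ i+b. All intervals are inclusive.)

0

Evaluate at each i in [0,5]:
  i=0: ✗ (fails at j=2)
  i=1: ✗ (fails at j=4)
  i=2: ✗ (fails at j=4)
  i=3: ✗ (fails at j=5)
  i=4: ✗ (fails at j=6)
  i=5: ✗ (fails at j=7)
Positions where it holds: {} → 0.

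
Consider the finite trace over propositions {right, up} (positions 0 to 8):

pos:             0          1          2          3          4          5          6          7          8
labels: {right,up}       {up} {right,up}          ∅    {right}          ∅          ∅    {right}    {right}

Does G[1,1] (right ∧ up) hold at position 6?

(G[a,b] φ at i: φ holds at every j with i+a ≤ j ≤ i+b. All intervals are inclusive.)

Check (right ∧ up) at every j in [7,7]:
  j=7: false
Fails at j=7 → formula fails.

Does not hold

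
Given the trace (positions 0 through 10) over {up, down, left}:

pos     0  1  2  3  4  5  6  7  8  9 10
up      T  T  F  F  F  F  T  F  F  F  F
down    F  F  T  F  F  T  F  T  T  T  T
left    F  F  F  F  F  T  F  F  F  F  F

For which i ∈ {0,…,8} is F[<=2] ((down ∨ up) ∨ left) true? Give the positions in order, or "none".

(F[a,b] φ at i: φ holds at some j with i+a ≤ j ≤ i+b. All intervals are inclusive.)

0, 1, 2, 3, 4, 5, 6, 7, 8

Evaluate at each i in [0,8]:
  i=0: ✓ (witness j=0)
  i=1: ✓ (witness j=1)
  i=2: ✓ (witness j=2)
  i=3: ✓ (witness j=5)
  i=4: ✓ (witness j=5)
  i=5: ✓ (witness j=5)
  i=6: ✓ (witness j=6)
  i=7: ✓ (witness j=7)
  i=8: ✓ (witness j=8)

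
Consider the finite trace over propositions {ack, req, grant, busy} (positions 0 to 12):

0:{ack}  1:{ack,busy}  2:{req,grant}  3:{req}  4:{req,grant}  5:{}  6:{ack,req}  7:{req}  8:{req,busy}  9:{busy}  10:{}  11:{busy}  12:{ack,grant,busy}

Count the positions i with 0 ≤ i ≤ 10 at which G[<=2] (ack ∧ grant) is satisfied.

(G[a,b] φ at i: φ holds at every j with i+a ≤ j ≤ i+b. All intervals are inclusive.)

0

Evaluate at each i in [0,10]:
  i=0: ✗ (fails at j=0)
  i=1: ✗ (fails at j=1)
  i=2: ✗ (fails at j=2)
  i=3: ✗ (fails at j=3)
  i=4: ✗ (fails at j=4)
  i=5: ✗ (fails at j=5)
  i=6: ✗ (fails at j=6)
  i=7: ✗ (fails at j=7)
  i=8: ✗ (fails at j=8)
  i=9: ✗ (fails at j=9)
  i=10: ✗ (fails at j=10)
Positions where it holds: {} → 0.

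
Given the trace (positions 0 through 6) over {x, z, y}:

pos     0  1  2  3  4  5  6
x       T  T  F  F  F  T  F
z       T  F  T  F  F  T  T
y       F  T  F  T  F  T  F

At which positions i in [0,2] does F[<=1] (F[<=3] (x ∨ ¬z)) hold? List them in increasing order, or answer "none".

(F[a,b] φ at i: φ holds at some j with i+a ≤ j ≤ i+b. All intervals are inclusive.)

Evaluate at each i in [0,2]:
  i=0: ✓ (witness j=0)
  i=1: ✓ (witness j=1)
  i=2: ✓ (witness j=2)

0, 1, 2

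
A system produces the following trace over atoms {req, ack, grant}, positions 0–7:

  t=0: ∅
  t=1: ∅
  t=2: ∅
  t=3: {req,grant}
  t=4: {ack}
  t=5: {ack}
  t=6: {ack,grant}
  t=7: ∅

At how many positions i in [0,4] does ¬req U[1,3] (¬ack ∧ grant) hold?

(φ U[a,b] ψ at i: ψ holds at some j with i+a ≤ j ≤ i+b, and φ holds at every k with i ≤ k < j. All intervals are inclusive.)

Evaluate at each i in [0,4]:
  i=0: ✓ (rhs at j=3; lhs holds on [0,2])
  i=1: ✓ (rhs at j=3; lhs holds on [1,2])
  i=2: ✓ (rhs at j=3; lhs holds on [2,2])
  i=3: ✗ (no rhs in [4,6])
  i=4: ✗ (no rhs in [5,7])
Positions where it holds: {0, 1, 2} → 3.

3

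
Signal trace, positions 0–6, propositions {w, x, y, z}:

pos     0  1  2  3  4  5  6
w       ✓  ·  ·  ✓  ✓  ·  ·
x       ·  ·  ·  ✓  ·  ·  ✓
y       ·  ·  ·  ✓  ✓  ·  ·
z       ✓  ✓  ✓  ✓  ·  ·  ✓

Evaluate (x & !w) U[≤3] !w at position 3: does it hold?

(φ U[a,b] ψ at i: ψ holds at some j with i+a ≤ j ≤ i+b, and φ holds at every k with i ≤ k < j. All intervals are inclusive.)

False

Need some j in [3,6] with !w, and (x & !w) at every k in [3,j-1].
  j=3: !w false.
  j=4: !w false.
  j=5: !w holds, but (x & !w) fails at k=3 → not this j.
  j=6: !w holds, but (x & !w) fails at k=3 → not this j.
No j in the window works → until fails.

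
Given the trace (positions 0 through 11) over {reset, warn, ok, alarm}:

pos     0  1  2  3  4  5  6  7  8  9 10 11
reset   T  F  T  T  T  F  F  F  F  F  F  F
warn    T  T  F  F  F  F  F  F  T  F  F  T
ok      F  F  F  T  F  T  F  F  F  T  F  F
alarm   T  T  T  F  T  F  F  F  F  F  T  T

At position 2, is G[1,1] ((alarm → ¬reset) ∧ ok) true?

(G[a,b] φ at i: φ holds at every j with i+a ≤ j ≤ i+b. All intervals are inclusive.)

Check ((alarm → ¬reset) ∧ ok) at every j in [3,3]:
  j=3: true
All positions satisfy it → formula holds.

True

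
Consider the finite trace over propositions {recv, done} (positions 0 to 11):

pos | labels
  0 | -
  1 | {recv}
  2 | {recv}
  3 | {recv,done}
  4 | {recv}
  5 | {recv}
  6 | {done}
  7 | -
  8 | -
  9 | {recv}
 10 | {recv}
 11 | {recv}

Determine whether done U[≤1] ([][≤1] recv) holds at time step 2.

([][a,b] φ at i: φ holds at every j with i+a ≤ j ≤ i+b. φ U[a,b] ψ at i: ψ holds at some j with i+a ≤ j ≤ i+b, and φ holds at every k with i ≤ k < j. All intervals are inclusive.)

Need some j in [2,3] with [][≤1] recv, and done at every k in [2,j-1].
  j=2: [][≤1] recv holds; no prefix to check → satisfied.

Holds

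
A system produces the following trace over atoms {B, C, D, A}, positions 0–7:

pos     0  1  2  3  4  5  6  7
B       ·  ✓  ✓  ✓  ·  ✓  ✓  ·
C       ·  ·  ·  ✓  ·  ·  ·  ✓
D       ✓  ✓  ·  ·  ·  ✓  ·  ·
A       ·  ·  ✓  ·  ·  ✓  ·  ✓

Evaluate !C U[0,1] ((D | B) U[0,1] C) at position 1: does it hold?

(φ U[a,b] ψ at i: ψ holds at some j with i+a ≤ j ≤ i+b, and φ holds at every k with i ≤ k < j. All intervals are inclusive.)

Need some j in [1,2] with ((D | B) U[0,1] C), and !C at every k in [1,j-1].
  j=1: ((D | B) U[0,1] C) — fails.
  j=2: ((D | B) U[0,1] C) holds; !C holds at every k in [1,1] → satisfied.

True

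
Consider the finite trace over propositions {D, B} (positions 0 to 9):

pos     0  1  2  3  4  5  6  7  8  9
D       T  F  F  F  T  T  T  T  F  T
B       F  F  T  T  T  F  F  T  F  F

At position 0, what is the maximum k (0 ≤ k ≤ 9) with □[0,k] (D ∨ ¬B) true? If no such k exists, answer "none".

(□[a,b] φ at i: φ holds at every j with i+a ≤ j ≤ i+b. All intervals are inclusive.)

(D ∨ ¬B) must hold from j=0 onward; find where it first fails.
  j=0: holds
  j=1: holds
  j=2: fails
Holds on [0,1], so largest k = 1.

1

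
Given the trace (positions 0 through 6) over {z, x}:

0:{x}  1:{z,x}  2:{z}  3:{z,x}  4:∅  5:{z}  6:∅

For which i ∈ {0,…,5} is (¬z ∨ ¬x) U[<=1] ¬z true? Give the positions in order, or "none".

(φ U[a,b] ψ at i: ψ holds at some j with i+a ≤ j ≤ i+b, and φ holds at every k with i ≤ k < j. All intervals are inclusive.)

0, 4, 5

Evaluate at each i in [0,5]:
  i=0: ✓ (rhs at j=0)
  i=1: ✗ (no rhs in [1,2])
  i=2: ✗ (no rhs in [2,3])
  i=3: ✗ (lhs fails at k=3 before rhs at j=4)
  i=4: ✓ (rhs at j=4)
  i=5: ✓ (rhs at j=6; lhs holds on [5,5])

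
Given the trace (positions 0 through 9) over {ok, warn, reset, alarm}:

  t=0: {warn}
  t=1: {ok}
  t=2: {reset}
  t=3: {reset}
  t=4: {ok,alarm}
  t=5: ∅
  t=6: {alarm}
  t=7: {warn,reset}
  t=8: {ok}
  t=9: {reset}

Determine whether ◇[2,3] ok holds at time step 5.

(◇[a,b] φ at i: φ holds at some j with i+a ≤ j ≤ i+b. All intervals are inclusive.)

Check ok at each j in [7,8]:
  j=7: false
  j=8: true
Found at j=8 → formula holds.

Yes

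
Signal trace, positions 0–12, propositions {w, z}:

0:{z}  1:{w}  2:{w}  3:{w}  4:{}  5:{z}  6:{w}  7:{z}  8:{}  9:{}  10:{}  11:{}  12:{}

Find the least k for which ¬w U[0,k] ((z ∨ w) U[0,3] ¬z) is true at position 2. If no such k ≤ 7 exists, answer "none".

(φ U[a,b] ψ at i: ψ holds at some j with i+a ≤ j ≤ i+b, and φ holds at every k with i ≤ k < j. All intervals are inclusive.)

0

Need earliest j ≥ 2 with ((z ∨ w) U[0,3] ¬z), and ¬w at every k in [2,j-1].
  j=2: rhs holds (empty prefix). k = 0.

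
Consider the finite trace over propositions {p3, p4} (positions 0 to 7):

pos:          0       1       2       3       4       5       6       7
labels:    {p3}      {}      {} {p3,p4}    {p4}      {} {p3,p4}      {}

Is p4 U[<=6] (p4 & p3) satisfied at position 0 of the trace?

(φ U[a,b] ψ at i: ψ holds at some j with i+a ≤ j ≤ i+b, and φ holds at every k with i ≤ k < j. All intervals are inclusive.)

False

Need some j in [0,6] with (p4 & p3), and p4 at every k in [0,j-1].
  j=0: (p4 & p3) false.
  j=1: (p4 & p3) false.
  j=2: (p4 & p3) false.
  j=3: (p4 & p3) holds, but p4 fails at k=0 → not this j.
  j=4: (p4 & p3) false.
  j=5: (p4 & p3) false.
  j=6: (p4 & p3) holds, but p4 fails at k=0 → not this j.
No j in the window works → until fails.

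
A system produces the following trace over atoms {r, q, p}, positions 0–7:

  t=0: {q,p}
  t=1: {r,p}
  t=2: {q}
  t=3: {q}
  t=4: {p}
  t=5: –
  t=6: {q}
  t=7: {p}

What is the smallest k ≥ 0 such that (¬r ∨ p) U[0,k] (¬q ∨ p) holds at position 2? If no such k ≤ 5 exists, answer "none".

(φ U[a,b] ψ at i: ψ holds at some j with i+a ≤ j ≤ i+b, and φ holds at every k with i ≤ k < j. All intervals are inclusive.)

Need earliest j ≥ 2 with (¬q ∨ p), and (¬r ∨ p) at every k in [2,j-1].
  j=2: rhs fails.
  j=3: rhs fails.
  j=4: rhs holds; lhs holds on [2,3]. k = 2.

2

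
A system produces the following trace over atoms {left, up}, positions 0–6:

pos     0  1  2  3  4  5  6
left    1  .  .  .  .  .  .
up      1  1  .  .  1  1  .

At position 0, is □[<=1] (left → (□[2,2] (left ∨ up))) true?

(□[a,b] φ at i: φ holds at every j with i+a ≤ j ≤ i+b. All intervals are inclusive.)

False

Check (left → (□[2,2] (left ∨ up))) at every j in [0,1]:
  j=0: antecedent true; consequent fails at 2 → ✗
  j=1: antecedent false → ✓
Fails at j=0 → formula fails.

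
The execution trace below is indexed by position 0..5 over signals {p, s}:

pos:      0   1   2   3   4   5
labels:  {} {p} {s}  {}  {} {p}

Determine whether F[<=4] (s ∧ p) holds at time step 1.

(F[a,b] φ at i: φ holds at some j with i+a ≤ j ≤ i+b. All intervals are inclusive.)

False

Check (s ∧ p) at each j in [1,5]:
  j=1: false
  j=2: false
  j=3: false
  j=4: false
  j=5: false
No position in the window satisfies it → formula fails.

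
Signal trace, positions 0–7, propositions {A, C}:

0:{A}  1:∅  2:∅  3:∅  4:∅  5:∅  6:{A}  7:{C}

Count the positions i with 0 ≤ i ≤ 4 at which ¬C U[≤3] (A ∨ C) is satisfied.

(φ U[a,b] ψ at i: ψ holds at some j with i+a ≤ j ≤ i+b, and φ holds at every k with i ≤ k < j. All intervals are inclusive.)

3

Evaluate at each i in [0,4]:
  i=0: ✓ (rhs at j=0)
  i=1: ✗ (no rhs in [1,4])
  i=2: ✗ (no rhs in [2,5])
  i=3: ✓ (rhs at j=6; lhs holds on [3,5])
  i=4: ✓ (rhs at j=6; lhs holds on [4,5])
Positions where it holds: {0, 3, 4} → 3.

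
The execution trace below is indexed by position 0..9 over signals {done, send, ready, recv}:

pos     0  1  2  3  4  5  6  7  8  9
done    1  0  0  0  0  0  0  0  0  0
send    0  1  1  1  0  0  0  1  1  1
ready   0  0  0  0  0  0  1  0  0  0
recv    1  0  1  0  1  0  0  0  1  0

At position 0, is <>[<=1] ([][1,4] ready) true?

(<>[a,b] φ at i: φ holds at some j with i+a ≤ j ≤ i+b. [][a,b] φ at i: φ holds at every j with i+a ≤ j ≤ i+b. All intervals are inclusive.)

False

Check [][1,4] ready at each j in [0,1]:
  j=0: fails at 1
  j=1: fails at 2
No position in the window satisfies it → formula fails.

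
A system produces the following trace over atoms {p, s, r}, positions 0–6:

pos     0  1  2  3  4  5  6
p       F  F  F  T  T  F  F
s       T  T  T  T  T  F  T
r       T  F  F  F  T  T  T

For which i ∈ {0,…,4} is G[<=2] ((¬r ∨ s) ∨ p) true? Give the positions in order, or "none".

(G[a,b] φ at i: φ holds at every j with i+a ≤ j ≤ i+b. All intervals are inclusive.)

Evaluate at each i in [0,4]:
  i=0: ✓ (all of [0,2])
  i=1: ✓ (all of [1,3])
  i=2: ✓ (all of [2,4])
  i=3: ✗ (fails at j=5)
  i=4: ✗ (fails at j=5)

0, 1, 2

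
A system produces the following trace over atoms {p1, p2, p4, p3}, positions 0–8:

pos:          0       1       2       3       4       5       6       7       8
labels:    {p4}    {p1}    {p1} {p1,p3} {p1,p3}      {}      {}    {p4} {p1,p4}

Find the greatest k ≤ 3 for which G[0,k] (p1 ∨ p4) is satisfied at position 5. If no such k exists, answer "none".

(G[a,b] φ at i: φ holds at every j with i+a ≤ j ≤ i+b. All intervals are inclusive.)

(p1 ∨ p4) must hold from j=5 onward; find where it first fails.
  j=5: fails → no k works.

none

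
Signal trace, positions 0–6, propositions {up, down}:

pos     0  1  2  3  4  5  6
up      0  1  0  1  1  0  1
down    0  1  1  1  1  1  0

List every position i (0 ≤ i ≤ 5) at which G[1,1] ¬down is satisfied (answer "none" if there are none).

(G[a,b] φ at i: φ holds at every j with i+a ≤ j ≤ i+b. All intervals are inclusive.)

Evaluate at each i in [0,5]:
  i=0: ✗ (fails at j=1)
  i=1: ✗ (fails at j=2)
  i=2: ✗ (fails at j=3)
  i=3: ✗ (fails at j=4)
  i=4: ✗ (fails at j=5)
  i=5: ✓ (all of [6,6])

5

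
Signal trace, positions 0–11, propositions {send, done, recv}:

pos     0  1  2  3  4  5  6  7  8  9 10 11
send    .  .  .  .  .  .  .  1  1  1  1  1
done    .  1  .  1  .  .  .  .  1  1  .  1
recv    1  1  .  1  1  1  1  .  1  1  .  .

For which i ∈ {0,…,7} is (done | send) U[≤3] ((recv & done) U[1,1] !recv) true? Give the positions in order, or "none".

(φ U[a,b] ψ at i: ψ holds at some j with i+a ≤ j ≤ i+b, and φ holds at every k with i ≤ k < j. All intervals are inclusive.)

Evaluate at each i in [0,7]:
  i=0: ✗ (lhs fails at k=0 before rhs at j=1)
  i=1: ✓ (rhs at j=1)
  i=2: ✗ (no rhs in [2,5])
  i=3: ✗ (no rhs in [3,6])
  i=4: ✗ (no rhs in [4,7])
  i=5: ✗ (no rhs in [5,8])
  i=6: ✗ (lhs fails at k=6 before rhs at j=9)
  i=7: ✓ (rhs at j=9; lhs holds on [7,8])

1, 7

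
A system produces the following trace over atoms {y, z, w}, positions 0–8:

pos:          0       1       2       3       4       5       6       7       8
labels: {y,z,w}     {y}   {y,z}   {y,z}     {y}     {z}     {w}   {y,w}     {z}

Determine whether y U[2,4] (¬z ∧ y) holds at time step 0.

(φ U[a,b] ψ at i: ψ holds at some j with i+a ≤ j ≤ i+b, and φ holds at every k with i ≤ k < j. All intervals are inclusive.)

True

Need some j in [2,4] with (¬z ∧ y), and y at every k in [0,j-1].
  j=2: (¬z ∧ y) false.
  j=3: (¬z ∧ y) false.
  j=4: (¬z ∧ y) holds; y holds at every k in [0,3] → satisfied.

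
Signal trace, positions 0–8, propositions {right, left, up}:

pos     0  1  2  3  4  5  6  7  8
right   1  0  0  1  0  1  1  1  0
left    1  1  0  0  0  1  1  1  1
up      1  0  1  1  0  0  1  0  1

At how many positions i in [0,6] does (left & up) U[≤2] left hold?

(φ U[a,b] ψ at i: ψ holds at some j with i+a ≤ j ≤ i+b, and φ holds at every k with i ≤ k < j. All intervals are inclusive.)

4

Evaluate at each i in [0,6]:
  i=0: ✓ (rhs at j=0)
  i=1: ✓ (rhs at j=1)
  i=2: ✗ (no rhs in [2,4])
  i=3: ✗ (lhs fails at k=3 before rhs at j=5)
  i=4: ✗ (lhs fails at k=4 before rhs at j=5)
  i=5: ✓ (rhs at j=5)
  i=6: ✓ (rhs at j=6)
Positions where it holds: {0, 1, 5, 6} → 4.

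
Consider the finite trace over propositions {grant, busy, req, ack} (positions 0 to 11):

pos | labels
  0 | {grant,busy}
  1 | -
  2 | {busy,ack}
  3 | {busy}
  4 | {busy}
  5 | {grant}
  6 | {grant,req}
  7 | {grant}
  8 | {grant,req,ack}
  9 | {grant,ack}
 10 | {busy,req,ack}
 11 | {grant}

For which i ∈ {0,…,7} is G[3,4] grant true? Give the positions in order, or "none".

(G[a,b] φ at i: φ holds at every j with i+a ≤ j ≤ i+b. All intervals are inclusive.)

Evaluate at each i in [0,7]:
  i=0: ✗ (fails at j=3)
  i=1: ✗ (fails at j=4)
  i=2: ✓ (all of [5,6])
  i=3: ✓ (all of [6,7])
  i=4: ✓ (all of [7,8])
  i=5: ✓ (all of [8,9])
  i=6: ✗ (fails at j=10)
  i=7: ✗ (fails at j=10)

2, 3, 4, 5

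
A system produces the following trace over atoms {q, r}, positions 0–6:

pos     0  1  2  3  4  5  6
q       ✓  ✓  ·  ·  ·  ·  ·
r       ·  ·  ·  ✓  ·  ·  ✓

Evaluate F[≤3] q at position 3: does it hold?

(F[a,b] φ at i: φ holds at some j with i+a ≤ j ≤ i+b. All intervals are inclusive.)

False

Check q at each j in [3,6]:
  j=3: false
  j=4: false
  j=5: false
  j=6: false
No position in the window satisfies it → formula fails.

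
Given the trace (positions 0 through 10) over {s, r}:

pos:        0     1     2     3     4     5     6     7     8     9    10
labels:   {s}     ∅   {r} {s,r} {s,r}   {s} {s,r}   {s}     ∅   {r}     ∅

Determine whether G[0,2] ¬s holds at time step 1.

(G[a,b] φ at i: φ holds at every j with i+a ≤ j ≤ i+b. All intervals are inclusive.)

False

Check ¬s at every j in [1,3]:
  j=1: true
  j=2: true
  j=3: false
Fails at j=3 → formula fails.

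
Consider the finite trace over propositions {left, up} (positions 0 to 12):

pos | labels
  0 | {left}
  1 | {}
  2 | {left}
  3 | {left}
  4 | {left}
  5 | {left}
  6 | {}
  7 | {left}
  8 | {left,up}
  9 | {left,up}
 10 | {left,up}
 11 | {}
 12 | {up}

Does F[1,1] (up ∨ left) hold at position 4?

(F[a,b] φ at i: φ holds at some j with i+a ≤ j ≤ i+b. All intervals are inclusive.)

Yes

Check (up ∨ left) at each j in [5,5]:
  j=5: true
Found at j=5 → formula holds.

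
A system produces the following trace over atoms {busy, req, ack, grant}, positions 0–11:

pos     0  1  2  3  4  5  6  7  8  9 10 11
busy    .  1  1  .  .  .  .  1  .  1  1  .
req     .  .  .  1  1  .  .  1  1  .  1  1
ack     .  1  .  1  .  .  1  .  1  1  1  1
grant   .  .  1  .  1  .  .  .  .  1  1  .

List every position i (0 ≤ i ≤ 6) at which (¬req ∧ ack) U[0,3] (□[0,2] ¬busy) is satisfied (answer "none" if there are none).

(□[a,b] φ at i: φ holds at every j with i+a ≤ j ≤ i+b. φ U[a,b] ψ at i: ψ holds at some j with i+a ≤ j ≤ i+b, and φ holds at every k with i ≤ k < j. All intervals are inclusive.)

3, 4

Evaluate at each i in [0,6]:
  i=0: ✗ (lhs fails at k=0 before rhs at j=3)
  i=1: ✗ (lhs fails at k=2 before rhs at j=3)
  i=2: ✗ (lhs fails at k=2 before rhs at j=3)
  i=3: ✓ (rhs at j=3)
  i=4: ✓ (rhs at j=4)
  i=5: ✗ (no rhs in [5,8])
  i=6: ✗ (no rhs in [6,9])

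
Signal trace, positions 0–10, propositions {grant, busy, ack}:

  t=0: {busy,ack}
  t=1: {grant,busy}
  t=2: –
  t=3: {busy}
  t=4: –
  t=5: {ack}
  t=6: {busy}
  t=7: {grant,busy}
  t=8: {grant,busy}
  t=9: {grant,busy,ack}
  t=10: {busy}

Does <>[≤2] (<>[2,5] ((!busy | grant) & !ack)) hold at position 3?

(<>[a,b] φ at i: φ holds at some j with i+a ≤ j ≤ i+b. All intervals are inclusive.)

True

Check <>[2,5] ((!busy | grant) & !ack) at each j in [3,5]:
  j=3: holds (witness at 7)
  j=4: holds (witness at 7)
  j=5: holds (witness at 7)
Found at j=3 → formula holds.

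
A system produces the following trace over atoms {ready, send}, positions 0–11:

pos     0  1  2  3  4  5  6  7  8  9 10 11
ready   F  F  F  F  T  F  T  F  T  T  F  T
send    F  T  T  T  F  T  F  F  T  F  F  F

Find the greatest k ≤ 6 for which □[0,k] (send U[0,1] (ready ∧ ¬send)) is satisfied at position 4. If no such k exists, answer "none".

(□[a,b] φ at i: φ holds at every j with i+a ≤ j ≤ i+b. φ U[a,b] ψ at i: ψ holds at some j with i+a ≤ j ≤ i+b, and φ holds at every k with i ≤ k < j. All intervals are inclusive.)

(send U[0,1] (ready ∧ ¬send)) must hold from j=4 onward; find where it first fails.
  j=4: holds
  j=5: holds
  j=6: holds
  j=7: fails
Holds on [4,6], so largest k = 2.

2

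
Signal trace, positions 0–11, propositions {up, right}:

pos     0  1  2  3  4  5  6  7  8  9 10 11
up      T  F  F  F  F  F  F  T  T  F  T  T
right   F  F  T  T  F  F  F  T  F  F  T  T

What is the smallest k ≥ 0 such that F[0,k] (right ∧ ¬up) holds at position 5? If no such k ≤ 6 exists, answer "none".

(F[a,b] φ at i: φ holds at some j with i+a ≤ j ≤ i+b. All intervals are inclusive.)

Scan j = 5,6,… for (right ∧ ¬up):
  j=5: fails
  j=6: fails
  j=7: fails
  j=8: fails
  j=9: fails
  j=10: fails
  j=11: fails
No j in [5,11] satisfies it → none.

none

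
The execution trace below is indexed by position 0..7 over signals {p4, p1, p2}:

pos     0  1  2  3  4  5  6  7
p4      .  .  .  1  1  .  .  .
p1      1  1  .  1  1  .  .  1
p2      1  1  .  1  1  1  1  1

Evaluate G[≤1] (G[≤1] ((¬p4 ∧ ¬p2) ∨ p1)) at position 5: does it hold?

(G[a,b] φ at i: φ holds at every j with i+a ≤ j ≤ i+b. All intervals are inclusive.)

Does not hold

Check G[≤1] ((¬p4 ∧ ¬p2) ∨ p1) at every j in [5,6]:
  j=5: fails at 5
  j=6: fails at 6
Fails at j=5 → formula fails.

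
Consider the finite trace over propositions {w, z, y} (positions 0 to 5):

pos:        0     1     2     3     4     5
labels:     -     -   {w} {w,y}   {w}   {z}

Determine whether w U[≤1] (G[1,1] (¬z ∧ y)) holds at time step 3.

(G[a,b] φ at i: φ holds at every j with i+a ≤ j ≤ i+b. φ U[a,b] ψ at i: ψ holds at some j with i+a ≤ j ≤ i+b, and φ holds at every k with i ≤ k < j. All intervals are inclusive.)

Does not hold

Need some j in [3,4] with G[1,1] (¬z ∧ y), and w at every k in [3,j-1].
  j=3: G[1,1] (¬z ∧ y) — fails at 4.
  j=4: G[1,1] (¬z ∧ y) — fails at 5.
No j in the window works → until fails.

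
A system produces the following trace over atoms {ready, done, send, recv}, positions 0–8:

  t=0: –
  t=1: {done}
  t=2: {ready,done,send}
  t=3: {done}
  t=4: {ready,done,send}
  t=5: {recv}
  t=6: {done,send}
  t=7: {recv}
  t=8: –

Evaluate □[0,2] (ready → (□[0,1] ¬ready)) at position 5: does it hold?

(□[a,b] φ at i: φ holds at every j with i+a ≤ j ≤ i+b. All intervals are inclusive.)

True

Check (ready → (□[0,1] ¬ready)) at every j in [5,7]:
  j=5: antecedent false → ✓
  j=6: antecedent false → ✓
  j=7: antecedent false → ✓
All positions satisfy it → formula holds.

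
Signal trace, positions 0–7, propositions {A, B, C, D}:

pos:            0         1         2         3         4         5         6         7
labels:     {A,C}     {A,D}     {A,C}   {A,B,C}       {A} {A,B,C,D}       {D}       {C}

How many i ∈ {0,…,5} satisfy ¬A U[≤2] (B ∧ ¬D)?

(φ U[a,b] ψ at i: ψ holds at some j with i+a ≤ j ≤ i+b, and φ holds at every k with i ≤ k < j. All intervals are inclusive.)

Evaluate at each i in [0,5]:
  i=0: ✗ (no rhs in [0,2])
  i=1: ✗ (lhs fails at k=1 before rhs at j=3)
  i=2: ✗ (lhs fails at k=2 before rhs at j=3)
  i=3: ✓ (rhs at j=3)
  i=4: ✗ (no rhs in [4,6])
  i=5: ✗ (no rhs in [5,7])
Positions where it holds: {3} → 1.

1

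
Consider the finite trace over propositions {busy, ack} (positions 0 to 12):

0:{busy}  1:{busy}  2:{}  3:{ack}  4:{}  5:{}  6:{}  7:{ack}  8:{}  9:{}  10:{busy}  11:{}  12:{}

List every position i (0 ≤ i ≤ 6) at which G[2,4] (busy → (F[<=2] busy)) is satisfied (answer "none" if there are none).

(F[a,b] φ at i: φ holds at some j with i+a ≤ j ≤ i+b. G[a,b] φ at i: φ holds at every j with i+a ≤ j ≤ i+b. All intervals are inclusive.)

0, 1, 2, 3, 4, 5, 6

Evaluate at each i in [0,6]:
  i=0: ✓ (all of [2,4])
  i=1: ✓ (all of [3,5])
  i=2: ✓ (all of [4,6])
  i=3: ✓ (all of [5,7])
  i=4: ✓ (all of [6,8])
  i=5: ✓ (all of [7,9])
  i=6: ✓ (all of [8,10])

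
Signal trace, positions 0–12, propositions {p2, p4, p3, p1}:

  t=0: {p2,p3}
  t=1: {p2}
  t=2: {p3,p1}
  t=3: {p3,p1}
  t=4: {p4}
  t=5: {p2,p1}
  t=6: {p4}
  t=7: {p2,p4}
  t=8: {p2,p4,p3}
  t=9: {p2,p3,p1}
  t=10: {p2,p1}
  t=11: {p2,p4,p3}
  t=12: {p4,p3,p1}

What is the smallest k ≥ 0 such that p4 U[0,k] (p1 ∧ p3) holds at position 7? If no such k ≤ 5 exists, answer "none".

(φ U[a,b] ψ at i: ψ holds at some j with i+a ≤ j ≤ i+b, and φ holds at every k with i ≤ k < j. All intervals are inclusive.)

2

Need earliest j ≥ 7 with (p1 ∧ p3), and p4 at every k in [7,j-1].
  j=7: rhs fails.
  j=8: rhs fails.
  j=9: rhs holds; lhs holds on [7,8]. k = 2.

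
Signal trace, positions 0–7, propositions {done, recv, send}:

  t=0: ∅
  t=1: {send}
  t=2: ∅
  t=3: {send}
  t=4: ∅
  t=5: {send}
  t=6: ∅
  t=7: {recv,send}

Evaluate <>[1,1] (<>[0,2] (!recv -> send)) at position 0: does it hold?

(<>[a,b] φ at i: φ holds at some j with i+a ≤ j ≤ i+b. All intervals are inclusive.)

Check <>[0,2] (!recv -> send) at each j in [1,1]:
  j=1: holds (witness at 1)
Found at j=1 → formula holds.

Holds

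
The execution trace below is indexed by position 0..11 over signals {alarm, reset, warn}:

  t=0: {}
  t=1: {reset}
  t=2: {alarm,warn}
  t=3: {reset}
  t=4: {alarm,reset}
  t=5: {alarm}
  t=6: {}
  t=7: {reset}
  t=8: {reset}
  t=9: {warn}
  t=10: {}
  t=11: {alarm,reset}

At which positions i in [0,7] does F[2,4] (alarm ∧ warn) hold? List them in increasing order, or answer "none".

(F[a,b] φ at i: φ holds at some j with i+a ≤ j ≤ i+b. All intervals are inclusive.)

Evaluate at each i in [0,7]:
  i=0: ✓ (witness j=2)
  i=1: ✗ (none in [3,5])
  i=2: ✗ (none in [4,6])
  i=3: ✗ (none in [5,7])
  i=4: ✗ (none in [6,8])
  i=5: ✗ (none in [7,9])
  i=6: ✗ (none in [8,10])
  i=7: ✗ (none in [9,11])

0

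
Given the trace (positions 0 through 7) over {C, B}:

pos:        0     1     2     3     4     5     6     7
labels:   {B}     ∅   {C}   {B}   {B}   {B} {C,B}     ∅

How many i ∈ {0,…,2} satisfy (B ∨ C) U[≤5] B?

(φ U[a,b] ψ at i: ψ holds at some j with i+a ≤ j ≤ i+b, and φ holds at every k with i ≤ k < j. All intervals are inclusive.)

Evaluate at each i in [0,2]:
  i=0: ✓ (rhs at j=0)
  i=1: ✗ (lhs fails at k=1 before rhs at j=3)
  i=2: ✓ (rhs at j=3; lhs holds on [2,2])
Positions where it holds: {0, 2} → 2.

2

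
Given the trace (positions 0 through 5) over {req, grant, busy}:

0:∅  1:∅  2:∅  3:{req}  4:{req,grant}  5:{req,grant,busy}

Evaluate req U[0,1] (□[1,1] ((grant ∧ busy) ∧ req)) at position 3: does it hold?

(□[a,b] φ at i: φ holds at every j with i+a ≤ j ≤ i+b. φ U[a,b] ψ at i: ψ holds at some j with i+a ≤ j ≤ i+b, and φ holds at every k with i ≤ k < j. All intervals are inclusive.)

Yes

Need some j in [3,4] with □[1,1] ((grant ∧ busy) ∧ req), and req at every k in [3,j-1].
  j=3: □[1,1] ((grant ∧ busy) ∧ req) — fails at 4.
  j=4: □[1,1] ((grant ∧ busy) ∧ req) holds; req holds at every k in [3,3] → satisfied.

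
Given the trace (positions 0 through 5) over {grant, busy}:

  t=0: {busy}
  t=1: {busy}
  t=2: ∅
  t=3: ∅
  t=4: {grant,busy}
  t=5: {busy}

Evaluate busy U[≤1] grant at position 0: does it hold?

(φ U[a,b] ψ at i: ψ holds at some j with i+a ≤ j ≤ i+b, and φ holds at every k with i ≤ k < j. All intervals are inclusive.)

False

Need some j in [0,1] with grant, and busy at every k in [0,j-1].
  j=0: grant false.
  j=1: grant false.
No j in the window works → until fails.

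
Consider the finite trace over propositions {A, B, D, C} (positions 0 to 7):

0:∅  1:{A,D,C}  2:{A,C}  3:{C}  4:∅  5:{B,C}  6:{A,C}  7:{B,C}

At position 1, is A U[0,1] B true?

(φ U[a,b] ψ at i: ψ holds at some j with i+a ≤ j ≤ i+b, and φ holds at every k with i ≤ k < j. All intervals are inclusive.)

No

Need some j in [1,2] with B, and A at every k in [1,j-1].
  j=1: B false.
  j=2: B false.
No j in the window works → until fails.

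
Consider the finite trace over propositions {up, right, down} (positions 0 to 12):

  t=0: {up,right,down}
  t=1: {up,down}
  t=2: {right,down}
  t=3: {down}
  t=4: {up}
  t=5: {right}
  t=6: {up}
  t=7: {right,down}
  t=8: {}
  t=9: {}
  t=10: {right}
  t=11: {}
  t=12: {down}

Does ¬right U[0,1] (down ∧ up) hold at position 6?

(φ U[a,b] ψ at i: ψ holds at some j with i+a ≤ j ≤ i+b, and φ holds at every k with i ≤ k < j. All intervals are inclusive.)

No

Need some j in [6,7] with (down ∧ up), and ¬right at every k in [6,j-1].
  j=6: (down ∧ up) false.
  j=7: (down ∧ up) false.
No j in the window works → until fails.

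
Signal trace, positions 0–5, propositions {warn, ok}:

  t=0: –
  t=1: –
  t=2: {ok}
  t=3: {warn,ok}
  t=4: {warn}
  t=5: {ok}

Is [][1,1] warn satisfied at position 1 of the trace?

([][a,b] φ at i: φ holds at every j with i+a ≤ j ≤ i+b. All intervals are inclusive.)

Does not hold

Check warn at every j in [2,2]:
  j=2: false
Fails at j=2 → formula fails.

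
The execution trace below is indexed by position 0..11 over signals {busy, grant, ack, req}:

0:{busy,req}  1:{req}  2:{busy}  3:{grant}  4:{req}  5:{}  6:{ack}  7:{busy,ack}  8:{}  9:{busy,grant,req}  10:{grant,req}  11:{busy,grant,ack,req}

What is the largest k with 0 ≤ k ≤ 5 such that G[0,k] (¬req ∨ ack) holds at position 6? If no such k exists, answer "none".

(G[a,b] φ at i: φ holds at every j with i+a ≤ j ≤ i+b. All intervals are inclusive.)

2

(¬req ∨ ack) must hold from j=6 onward; find where it first fails.
  j=6: holds
  j=7: holds
  j=8: holds
  j=9: fails
Holds on [6,8], so largest k = 2.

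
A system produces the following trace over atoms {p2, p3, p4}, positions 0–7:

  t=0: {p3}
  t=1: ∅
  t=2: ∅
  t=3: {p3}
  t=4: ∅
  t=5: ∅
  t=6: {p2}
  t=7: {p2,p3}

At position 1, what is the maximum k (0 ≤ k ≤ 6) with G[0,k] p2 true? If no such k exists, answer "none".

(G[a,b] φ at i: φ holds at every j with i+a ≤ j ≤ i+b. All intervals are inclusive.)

none

p2 must hold from j=1 onward; find where it first fails.
  j=1: fails → no k works.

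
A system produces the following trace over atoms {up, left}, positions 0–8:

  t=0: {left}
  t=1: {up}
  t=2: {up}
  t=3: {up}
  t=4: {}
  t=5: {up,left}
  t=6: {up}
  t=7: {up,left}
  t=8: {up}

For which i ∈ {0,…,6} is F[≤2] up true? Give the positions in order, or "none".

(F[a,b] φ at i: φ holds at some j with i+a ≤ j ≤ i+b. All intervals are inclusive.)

0, 1, 2, 3, 4, 5, 6

Evaluate at each i in [0,6]:
  i=0: ✓ (witness j=1)
  i=1: ✓ (witness j=1)
  i=2: ✓ (witness j=2)
  i=3: ✓ (witness j=3)
  i=4: ✓ (witness j=5)
  i=5: ✓ (witness j=5)
  i=6: ✓ (witness j=6)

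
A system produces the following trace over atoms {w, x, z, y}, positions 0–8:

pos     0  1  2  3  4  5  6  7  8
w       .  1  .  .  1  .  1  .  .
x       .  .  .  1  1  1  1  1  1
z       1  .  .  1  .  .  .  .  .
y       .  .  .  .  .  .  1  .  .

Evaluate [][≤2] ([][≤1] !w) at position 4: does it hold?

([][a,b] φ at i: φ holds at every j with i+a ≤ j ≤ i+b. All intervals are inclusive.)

Check [][≤1] !w at every j in [4,6]:
  j=4: fails at 4
  j=5: fails at 6
  j=6: fails at 6
Fails at j=4 → formula fails.

Does not hold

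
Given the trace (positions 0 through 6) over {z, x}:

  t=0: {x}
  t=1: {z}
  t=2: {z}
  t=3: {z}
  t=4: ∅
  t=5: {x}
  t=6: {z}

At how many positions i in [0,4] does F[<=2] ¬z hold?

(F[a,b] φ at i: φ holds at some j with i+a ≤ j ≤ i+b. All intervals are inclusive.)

Evaluate at each i in [0,4]:
  i=0: ✓ (witness j=0)
  i=1: ✗ (none in [1,3])
  i=2: ✓ (witness j=4)
  i=3: ✓ (witness j=4)
  i=4: ✓ (witness j=4)
Positions where it holds: {0, 2, 3, 4} → 4.

4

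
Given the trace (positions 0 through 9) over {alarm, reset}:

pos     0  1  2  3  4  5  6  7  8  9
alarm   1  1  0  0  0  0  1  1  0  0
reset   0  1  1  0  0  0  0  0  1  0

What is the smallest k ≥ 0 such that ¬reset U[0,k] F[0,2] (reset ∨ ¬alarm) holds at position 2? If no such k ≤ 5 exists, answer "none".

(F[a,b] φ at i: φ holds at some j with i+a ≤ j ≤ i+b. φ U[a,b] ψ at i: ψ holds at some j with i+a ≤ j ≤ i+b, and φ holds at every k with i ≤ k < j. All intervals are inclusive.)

0

Need earliest j ≥ 2 with F[0,2] (reset ∨ ¬alarm), and ¬reset at every k in [2,j-1].
  j=2: rhs holds (empty prefix). k = 0.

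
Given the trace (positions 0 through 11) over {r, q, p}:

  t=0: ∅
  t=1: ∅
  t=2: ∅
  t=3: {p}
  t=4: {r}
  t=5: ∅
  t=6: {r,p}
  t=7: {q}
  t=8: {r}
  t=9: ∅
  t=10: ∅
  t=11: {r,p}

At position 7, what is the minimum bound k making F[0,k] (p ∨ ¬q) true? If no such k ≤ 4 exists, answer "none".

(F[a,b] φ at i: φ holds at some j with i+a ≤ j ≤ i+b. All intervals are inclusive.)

Scan j = 7,8,… for (p ∨ ¬q):
  j=7: fails
  j=8: holds
First hit at j=8, so smallest k = 8-7 = 1.

1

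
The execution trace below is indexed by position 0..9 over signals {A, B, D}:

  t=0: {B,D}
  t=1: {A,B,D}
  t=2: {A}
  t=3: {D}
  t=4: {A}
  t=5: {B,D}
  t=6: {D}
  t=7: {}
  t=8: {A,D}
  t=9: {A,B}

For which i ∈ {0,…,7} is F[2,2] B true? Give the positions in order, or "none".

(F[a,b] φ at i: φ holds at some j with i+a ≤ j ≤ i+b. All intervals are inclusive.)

Evaluate at each i in [0,7]:
  i=0: ✗ (none in [2,2])
  i=1: ✗ (none in [3,3])
  i=2: ✗ (none in [4,4])
  i=3: ✓ (witness j=5)
  i=4: ✗ (none in [6,6])
  i=5: ✗ (none in [7,7])
  i=6: ✗ (none in [8,8])
  i=7: ✓ (witness j=9)

3, 7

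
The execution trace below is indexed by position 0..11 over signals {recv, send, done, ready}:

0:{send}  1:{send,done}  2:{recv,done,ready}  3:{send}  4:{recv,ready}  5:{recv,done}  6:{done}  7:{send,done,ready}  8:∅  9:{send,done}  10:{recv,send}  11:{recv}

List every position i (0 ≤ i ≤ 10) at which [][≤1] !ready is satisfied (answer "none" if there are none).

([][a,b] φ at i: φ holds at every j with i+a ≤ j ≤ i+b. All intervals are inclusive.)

0, 5, 8, 9, 10

Evaluate at each i in [0,10]:
  i=0: ✓ (all of [0,1])
  i=1: ✗ (fails at j=2)
  i=2: ✗ (fails at j=2)
  i=3: ✗ (fails at j=4)
  i=4: ✗ (fails at j=4)
  i=5: ✓ (all of [5,6])
  i=6: ✗ (fails at j=7)
  i=7: ✗ (fails at j=7)
  i=8: ✓ (all of [8,9])
  i=9: ✓ (all of [9,10])
  i=10: ✓ (all of [10,11])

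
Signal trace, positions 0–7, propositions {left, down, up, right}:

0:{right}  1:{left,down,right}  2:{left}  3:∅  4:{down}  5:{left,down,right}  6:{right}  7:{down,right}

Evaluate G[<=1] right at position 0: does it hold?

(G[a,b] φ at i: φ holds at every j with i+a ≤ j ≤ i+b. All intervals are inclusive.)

Check right at every j in [0,1]:
  j=0: true
  j=1: true
All positions satisfy it → formula holds.

Holds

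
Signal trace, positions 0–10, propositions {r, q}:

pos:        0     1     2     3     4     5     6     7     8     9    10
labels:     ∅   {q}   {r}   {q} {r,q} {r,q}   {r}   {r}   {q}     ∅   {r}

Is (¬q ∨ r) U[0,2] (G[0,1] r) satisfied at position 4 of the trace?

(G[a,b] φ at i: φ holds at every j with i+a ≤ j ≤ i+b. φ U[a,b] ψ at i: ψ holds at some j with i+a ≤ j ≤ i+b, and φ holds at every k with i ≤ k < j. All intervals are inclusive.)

Need some j in [4,6] with G[0,1] r, and (¬q ∨ r) at every k in [4,j-1].
  j=4: G[0,1] r holds; no prefix to check → satisfied.

Holds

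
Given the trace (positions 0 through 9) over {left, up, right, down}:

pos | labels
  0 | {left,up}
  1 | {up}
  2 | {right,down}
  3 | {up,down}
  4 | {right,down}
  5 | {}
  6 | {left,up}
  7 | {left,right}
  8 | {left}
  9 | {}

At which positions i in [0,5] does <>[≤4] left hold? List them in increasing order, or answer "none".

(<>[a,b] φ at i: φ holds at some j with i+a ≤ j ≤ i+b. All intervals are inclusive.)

0, 2, 3, 4, 5

Evaluate at each i in [0,5]:
  i=0: ✓ (witness j=0)
  i=1: ✗ (none in [1,5])
  i=2: ✓ (witness j=6)
  i=3: ✓ (witness j=6)
  i=4: ✓ (witness j=6)
  i=5: ✓ (witness j=6)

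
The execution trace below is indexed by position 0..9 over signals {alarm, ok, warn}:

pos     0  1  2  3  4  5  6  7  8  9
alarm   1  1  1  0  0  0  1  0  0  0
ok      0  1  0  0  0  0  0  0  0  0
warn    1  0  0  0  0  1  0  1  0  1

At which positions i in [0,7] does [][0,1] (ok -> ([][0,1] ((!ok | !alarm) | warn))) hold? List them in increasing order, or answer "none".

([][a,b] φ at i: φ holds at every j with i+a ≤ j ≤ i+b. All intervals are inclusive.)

Evaluate at each i in [0,7]:
  i=0: ✗ (fails at j=1)
  i=1: ✗ (fails at j=1)
  i=2: ✓ (all of [2,3])
  i=3: ✓ (all of [3,4])
  i=4: ✓ (all of [4,5])
  i=5: ✓ (all of [5,6])
  i=6: ✓ (all of [6,7])
  i=7: ✓ (all of [7,8])

2, 3, 4, 5, 6, 7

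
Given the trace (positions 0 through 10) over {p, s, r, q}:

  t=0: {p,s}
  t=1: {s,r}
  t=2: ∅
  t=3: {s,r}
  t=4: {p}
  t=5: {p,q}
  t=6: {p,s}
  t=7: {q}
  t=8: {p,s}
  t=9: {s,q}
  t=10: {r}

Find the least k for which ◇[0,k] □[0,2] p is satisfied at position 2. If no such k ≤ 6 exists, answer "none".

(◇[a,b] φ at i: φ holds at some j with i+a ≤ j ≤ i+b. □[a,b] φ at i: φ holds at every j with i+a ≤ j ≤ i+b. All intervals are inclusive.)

2

Scan j = 2,3,… for □[0,2] p:
  j=2: fails
  j=3: fails
  j=4: holds
First hit at j=4, so smallest k = 4-2 = 2.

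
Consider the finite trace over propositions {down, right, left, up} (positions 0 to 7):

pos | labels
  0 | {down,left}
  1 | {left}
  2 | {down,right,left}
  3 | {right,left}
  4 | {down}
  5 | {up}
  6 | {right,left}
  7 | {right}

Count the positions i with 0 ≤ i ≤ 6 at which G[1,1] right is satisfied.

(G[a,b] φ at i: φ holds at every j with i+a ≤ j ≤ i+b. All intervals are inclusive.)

4

Evaluate at each i in [0,6]:
  i=0: ✗ (fails at j=1)
  i=1: ✓ (all of [2,2])
  i=2: ✓ (all of [3,3])
  i=3: ✗ (fails at j=4)
  i=4: ✗ (fails at j=5)
  i=5: ✓ (all of [6,6])
  i=6: ✓ (all of [7,7])
Positions where it holds: {1, 2, 5, 6} → 4.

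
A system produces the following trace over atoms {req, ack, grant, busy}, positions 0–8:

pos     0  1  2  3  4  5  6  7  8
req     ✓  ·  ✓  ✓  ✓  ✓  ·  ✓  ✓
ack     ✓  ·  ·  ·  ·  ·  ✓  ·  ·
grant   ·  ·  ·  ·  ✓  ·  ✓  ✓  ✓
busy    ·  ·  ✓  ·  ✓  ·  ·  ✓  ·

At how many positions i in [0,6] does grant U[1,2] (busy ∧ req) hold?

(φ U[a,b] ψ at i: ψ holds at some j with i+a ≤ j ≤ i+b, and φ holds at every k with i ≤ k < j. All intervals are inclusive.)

1

Evaluate at each i in [0,6]:
  i=0: ✗ (lhs fails at k=0 before rhs at j=2)
  i=1: ✗ (lhs fails at k=1 before rhs at j=2)
  i=2: ✗ (lhs fails at k=2 before rhs at j=4)
  i=3: ✗ (lhs fails at k=3 before rhs at j=4)
  i=4: ✗ (no rhs in [5,6])
  i=5: ✗ (lhs fails at k=5 before rhs at j=7)
  i=6: ✓ (rhs at j=7; lhs holds on [6,6])
Positions where it holds: {6} → 1.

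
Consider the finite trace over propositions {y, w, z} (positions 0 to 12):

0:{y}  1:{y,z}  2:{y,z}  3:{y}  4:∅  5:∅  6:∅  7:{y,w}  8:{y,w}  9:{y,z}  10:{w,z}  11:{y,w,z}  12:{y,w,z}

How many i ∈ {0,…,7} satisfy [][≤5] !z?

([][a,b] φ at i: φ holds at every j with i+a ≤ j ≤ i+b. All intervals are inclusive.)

Evaluate at each i in [0,7]:
  i=0: ✗ (fails at j=1)
  i=1: ✗ (fails at j=1)
  i=2: ✗ (fails at j=2)
  i=3: ✓ (all of [3,8])
  i=4: ✗ (fails at j=9)
  i=5: ✗ (fails at j=9)
  i=6: ✗ (fails at j=9)
  i=7: ✗ (fails at j=9)
Positions where it holds: {3} → 1.

1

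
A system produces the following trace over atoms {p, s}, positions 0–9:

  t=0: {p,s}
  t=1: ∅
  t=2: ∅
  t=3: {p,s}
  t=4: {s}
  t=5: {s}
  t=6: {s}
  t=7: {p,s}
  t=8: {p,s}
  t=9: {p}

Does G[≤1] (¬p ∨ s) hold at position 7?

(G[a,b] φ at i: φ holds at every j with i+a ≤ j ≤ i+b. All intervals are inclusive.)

Yes

Check (¬p ∨ s) at every j in [7,8]:
  j=7: true
  j=8: true
All positions satisfy it → formula holds.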